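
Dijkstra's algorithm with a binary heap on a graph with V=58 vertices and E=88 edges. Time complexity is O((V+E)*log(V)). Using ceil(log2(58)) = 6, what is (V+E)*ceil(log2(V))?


Dijkstra with a binary heap: each vertex is extracted once, each edge may relax once.
Each heap operation costs O(log V).
V + E = 58 + 88 = 146
ceil(log2(58)) = 6 (since 2^5 = 32 < 58 <= 64 = 2^6)
Total heap work = (V+E) * ceil(log2(V)) = 146 * 6 = 876


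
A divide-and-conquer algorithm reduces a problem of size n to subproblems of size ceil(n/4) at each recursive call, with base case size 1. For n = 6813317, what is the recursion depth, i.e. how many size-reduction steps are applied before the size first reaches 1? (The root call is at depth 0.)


Each step divides the size by 4 (rounding up); after k steps the size is ceil(n/4^k), which equals 1 exactly when 4^k >= n.
So the depth is the smallest k with 4^k >= 6813317, i.e. ceil(log_4(6813317)).
4^11 = 4194304 < 6813317 <= 16777216 = 4^12
Recursion depth = 12


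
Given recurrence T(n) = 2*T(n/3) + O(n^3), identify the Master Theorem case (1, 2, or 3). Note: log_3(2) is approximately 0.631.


Master Theorem parameters: a=2, b=3, c=3
log_b(a) = 0.631
Compare b^c with a: 3^3 = 27 > 2, so c > log_b(a).
Comparing c=3 vs log_b(a)=0.631:
3 > 0.631 => Case 3
Result: T(n) = O(n^3)
Master Theorem case = 3


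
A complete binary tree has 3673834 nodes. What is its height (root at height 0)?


In a complete binary tree, level k holds nodes 2^k .. 2^(k+1)-1 (1-indexed).
Height = floor(log2(n)) = floor(log2(3673834)) = 21
Check: 2^21 = 2097152 <= 3673834 < 4194304 = 2^22


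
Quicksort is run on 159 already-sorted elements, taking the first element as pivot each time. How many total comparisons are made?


Sum of comparisons per partition:
158 + 157 + ... + 1 + 0
= 159 * (159 - 1) / 2
= 159 * 158 / 2
= 12561


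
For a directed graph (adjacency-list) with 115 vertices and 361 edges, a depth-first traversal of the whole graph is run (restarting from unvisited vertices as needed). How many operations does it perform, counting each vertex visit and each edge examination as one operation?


A full DFS traversal visits each vertex once and examines each edge once.
V = 115
E = 361
Sum = 115 + 361 = 476


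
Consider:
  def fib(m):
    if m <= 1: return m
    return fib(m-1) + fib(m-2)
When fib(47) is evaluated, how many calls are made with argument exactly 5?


Let N(m) = number of times fib(m) is called while evaluating fib(47).
N(47) = 1 (the initial call).
N(46) = 1 (only fib(47) calls it).
For 1 <= m <= 45: fib(m) is called by fib(m+1) and fib(m+2), so
  N(m) = N(m+1) + N(m+2).
fib(0) is called only by fib(2), so N(0) = N(2).
Walk down from m=47:
  N(47)=1, N(46)=1, N(45)=2, N(44)=3, N(43)=5, N(42)=8, N(41)=13, N(40)=21, N(39)=34, N(38)=55, N(37)=89, N(36)=144, N(35)=233, N(34)=377, N(33)=610, N(32)=987, N(31)=1597, N(30)=2584, N(29)=4181, N(28)=6765, N(27)=10946, N(26)=17711, N(25)=28657, N(24)=46368, N(23)=75025, N(22)=121393, N(21)=196418, N(20)=317811, N(19)=514229, N(18)=832040, N(17)=1346269, N(16)=2178309, N(15)=3524578, N(14)=5702887, N(13)=9227465, N(12)=14930352, N(11)=24157817, N(10)=39088169, N(9)=63245986, N(8)=102334155, N(7)=165580141, N(6)=267914296, N(5)=433494437
N(5) = 433494437


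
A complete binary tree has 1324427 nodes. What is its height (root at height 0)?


In a complete binary tree, level k holds nodes 2^k .. 2^(k+1)-1 (1-indexed).
Height = floor(log2(n)) = floor(log2(1324427)) = 20
Check: 2^20 = 1048576 <= 1324427 < 2097152 = 2^21


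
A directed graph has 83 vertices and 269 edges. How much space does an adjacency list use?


Adjacency list: one list head per vertex + one entry per edge
Vertex heads: 83
Edge entries: 269
Total = 83 + 269 = 352


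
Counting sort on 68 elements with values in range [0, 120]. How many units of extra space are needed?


Output array size: 68 (to store sorted result)
Count array size: 121 (one slot per possible value, range 0 to 120)
Total extra space = 68 + 121 = 189


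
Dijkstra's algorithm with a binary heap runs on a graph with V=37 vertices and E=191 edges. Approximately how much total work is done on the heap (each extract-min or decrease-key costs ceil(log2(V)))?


Dijkstra with a binary heap: each vertex is extracted once, each edge may relax once.
Each heap operation costs O(log V).
V + E = 37 + 191 = 228
ceil(log2(37)) = 6 (since 2^5 = 32 < 37 <= 64 = 2^6)
Total heap work = (V+E) * ceil(log2(V)) = 228 * 6 = 1368


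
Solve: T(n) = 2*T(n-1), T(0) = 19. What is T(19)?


Unrolling:
T(19) = 2*T(18) = 2^2*T(17) = ... = 2^19*T(0)
= 2^19 * 19
= 524288 * 19 = 9961472


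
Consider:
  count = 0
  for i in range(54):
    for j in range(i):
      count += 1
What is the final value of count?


For each i, the inner loop runs i times:
  i=0: inner runs 0 times
  i=1: inner runs 1 time
  i=2: inner runs 2 times
  i=3: inner runs 3 times
  i=4: inner runs 4 times
  i=5: inner runs 5 times
  i=6: inner runs 6 times
  i=7: inner runs 7 times
  ...
Total = 0 + 1 + 2 + ... + 53 = 54*(54-1)/2 = 1431


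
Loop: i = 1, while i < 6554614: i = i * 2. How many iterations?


i multiplies by 2 each step:
i = 1 -> 2 -> 4 -> 8 -> 16 -> 32 -> 64 -> 128 -> 256 -> 512 -> 1024 -> 2048 -> 4096 -> 8192 -> 16384 -> 32768 -> 65536 -> 131072 -> 262144 -> 524288 -> 1048576 -> 2097152 -> 4194304 -> 8388608 (stop)
Iterations = ceil(log_2(6554614)) = 23


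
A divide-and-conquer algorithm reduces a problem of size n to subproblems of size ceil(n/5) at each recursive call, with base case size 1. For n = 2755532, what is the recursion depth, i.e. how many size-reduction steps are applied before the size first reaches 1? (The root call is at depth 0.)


Each step divides the size by 5 (rounding up); after k steps the size is ceil(n/5^k), which equals 1 exactly when 5^k >= n.
So the depth is the smallest k with 5^k >= 2755532, i.e. ceil(log_5(2755532)).
5^9 = 1953125 < 2755532 <= 9765625 = 5^10
Recursion depth = 10


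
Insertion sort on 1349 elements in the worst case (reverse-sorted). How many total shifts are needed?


In the worst case (reverse-sorted), each element shifts past all previous:
  Element 1: 1 shifts
  Element 2: 2 shifts
  Element 3: 3 shifts
  Element 4: 4 shifts
  Element 5: 5 shifts
  ...
  Element 1348: 1348 shifts
Total = 1 + 2 + ... + 1348
= 1349*(1349-1)/2 = 909226


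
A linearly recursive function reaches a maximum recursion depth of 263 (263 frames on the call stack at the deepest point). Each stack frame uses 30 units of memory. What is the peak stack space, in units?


Maximum recursion depth = 263 frames
Memory per frame = 30 units
Total stack space = depth * frame_size
= 263 * 30 = 7890


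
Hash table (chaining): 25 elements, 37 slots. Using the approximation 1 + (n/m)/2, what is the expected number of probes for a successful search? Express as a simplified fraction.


Computing expected probes:
alpha = 25/37
= 1 + alpha/2
= 1 + 25/(2*37)
= (2*37 + 25) / (2*37)
= 99/74


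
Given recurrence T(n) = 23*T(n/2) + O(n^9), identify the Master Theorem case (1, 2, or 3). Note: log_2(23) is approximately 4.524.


Master Theorem parameters: a=23, b=2, c=9
log_b(a) = 4.524
Compare b^c with a: 2^9 = 512 > 23, so c > log_b(a).
Comparing c=9 vs log_b(a)=4.524:
9 > 4.524 => Case 3
Result: T(n) = O(n^9)
Master Theorem case = 3


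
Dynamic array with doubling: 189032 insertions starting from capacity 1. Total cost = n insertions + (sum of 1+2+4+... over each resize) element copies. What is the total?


n = 189032
Insertion costs: 189032
Resizes copy 1, 2, 4, ... up to the largest power of 2 that is <= n-1 = 189031, i.e. 131072.
Copy costs = 1 + 2 + 4 + 8 + 16 + 32 + 64 + 128 + 256 + 512 + 1024 + 2048 + 4096 + 8192 + 16384 + 32768 + 65536 + 131072 = 262143
Total = 189032 + 262143 = 451175


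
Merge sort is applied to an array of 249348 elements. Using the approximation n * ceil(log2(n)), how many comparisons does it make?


Merge sort divides the array into halves recursively.
Number of levels = ceil(log2(249348)) = 18
At each level, approximately n = 249348 comparisons are needed for merging.
Total comparisons ~ n * ceil(log2(n)) = 249348 * 18 = 4488264


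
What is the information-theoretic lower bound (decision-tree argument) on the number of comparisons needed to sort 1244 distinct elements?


A binary decision tree of height h has at most 2^h leaves and needs at least n! of them, so h >= ceil(log2(n!)).
1244! is far too large to multiply out, so use Stirling's series:
  ln(n!) ~ n ln n - n + (1/2) ln(2 pi n) + 1/(12n)  (error below 1/(360 n^3), negligible here)
  ln(1244) = 7.1260873
  n ln n = 1244 * 7.1260873 = 8864.8526
  (1/2) ln(2 pi * 1244) = (1/2) ln(7816.2825) = 4.4820
  1/(12*1244) = 0.0001
  ln(1244!) ~ 8864.8526 - 1244 + 4.4820 + 0.0001 = 7625.3347
Convert to base 2: log2(1244!) = 7625.3347 / ln 2 = 7625.3347 / 0.69314718 = 11001.0326
ceil(11001.0326) = 11002


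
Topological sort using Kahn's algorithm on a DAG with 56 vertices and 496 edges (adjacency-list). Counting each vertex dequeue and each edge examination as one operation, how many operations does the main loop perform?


Kahn's algorithm:
  1. Compute in-degrees: O(V + E)
  2. Process queue: each vertex dequeued once (O(V))
     each edge examined once (O(E))
Total = V + E = 56 + 496 = 552


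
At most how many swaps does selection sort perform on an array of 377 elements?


Each of the 376 passes places one element in its final position.
Pass 1: swap minimum into position 0
Pass 2: swap minimum of remaining into position 1
...
Pass 376: last two elements, one swap
Maximum swaps = 377 - 1 = 376


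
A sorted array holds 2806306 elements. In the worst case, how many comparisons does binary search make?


Halving sequence: 2806306 -> 1403153 -> 701576 -> 350788 -> 175394 -> 87697 -> 43848 -> 21924 -> 10962 -> 5481 -> 2740 -> 1370 -> 685 -> 342 -> 171 -> 85 -> 42 -> 21 -> 10 -> 5 -> 2 -> 1
Number of halvings = 21
Max comparisons = 21 + 1 = 22


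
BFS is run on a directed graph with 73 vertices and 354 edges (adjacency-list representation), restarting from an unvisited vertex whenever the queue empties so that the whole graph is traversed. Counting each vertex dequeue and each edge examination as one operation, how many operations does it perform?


A full BFS traversal dequeues each vertex exactly once and examines each directed edge exactly once.
V = 73 (vertex processing cost)
E = 354 (edge examination cost)
Total operations proportional to V + E = 73 + 354 = 427


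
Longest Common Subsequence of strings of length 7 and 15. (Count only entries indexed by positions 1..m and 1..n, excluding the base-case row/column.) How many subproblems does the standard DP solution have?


DP table indexed by positions in both strings.
First string: 7 positions
Second string: 15 positions
Total = 7 * 15 = 105


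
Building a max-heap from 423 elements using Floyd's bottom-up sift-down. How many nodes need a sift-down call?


In a heap of 423 elements (0-indexed array):
  Last element index: 422
  Parent of last element: floor((422 - 1) / 2) = 210
  Internal nodes: indices 0 to 210
  Count = floor(423/2) = 211


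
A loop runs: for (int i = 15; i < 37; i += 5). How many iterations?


Loop starts at i = 15, increments by 5, stops when i >= 37.
Number of iterations = ceil((37 - 15) / 5)
= ceil(22 / 5)
= 5


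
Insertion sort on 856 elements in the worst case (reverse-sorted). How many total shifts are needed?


In the worst case (reverse-sorted), each element shifts past all previous:
  Element 1: 1 shifts
  Element 2: 2 shifts
  Element 3: 3 shifts
  Element 4: 4 shifts
  Element 5: 5 shifts
  ...
  Element 855: 855 shifts
Total = 1 + 2 + ... + 855
= 856*(856-1)/2 = 365940


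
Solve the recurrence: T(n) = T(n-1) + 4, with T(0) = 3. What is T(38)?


Unrolling the recurrence:
T(38) = T(37) + 4
       = T(36) + 4 + 4
       = T(35) + 4*3
       ...
       = T(0) + 4*38
       = 3 + 152 = 155


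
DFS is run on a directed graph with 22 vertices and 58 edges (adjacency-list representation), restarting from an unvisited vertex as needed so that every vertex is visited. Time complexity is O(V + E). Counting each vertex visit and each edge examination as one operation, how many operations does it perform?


A full DFS traversal processes each vertex exactly once (push/pop on stack).
Each directed edge is examined once.
V = 22, E = 58
V + E = 80


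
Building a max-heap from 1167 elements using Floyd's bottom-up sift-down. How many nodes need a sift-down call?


In a heap of 1167 elements (0-indexed array):
  Last element index: 1166
  Parent of last element: floor((1166 - 1) / 2) = 582
  Internal nodes: indices 0 to 582
  Count = floor(1167/2) = 583


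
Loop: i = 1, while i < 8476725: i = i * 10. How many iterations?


i multiplies by 10 each step:
i = 1 -> 10 -> 100 -> 1000 -> 10000 -> 100000 -> 1000000 -> 10000000 (stop)
Iterations = ceil(log_10(8476725)) = 7


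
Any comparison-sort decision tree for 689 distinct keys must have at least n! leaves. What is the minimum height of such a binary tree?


A binary decision tree of height h has at most 2^h leaves and needs at least n! of them, so h >= ceil(log2(n!)).
689! is far too large to multiply out, so use Stirling's series:
  ln(n!) ~ n ln n - n + (1/2) ln(2 pi n) + 1/(12n)  (error below 1/(360 n^3), negligible here)
  ln(689) = 6.5352413
  n ln n = 689 * 6.5352413 = 4502.7813
  (1/2) ln(2 pi * 689) = (1/2) ln(4329.1147) = 4.1866
  1/(12*689) = 0.0001
  ln(689!) ~ 4502.7813 - 689 + 4.1866 + 0.0001 = 3817.9680
Convert to base 2: log2(689!) = 3817.9680 / ln 2 = 3817.9680 / 0.69314718 = 5508.1635
ceil(5508.1635) = 5509


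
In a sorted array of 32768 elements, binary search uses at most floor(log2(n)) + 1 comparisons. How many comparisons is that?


Halving sequence: 32768 -> 16384 -> 8192 -> 4096 -> 2048 -> 1024 -> 512 -> 256 -> 128 -> 64 -> 32 -> 16 -> 8 -> 4 -> 2 -> 1
Number of halvings = 15
Max comparisons = 15 + 1 = 16


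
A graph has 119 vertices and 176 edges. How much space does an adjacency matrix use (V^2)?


Adjacency matrix: V x V grid of entries
Space = V^2 = 119^2 = 119 * 119 = 14161


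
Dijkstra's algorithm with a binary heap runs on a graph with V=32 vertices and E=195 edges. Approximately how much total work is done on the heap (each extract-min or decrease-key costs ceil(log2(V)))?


Dijkstra with a binary heap: each vertex is extracted once, each edge may relax once.
Each heap operation costs O(log V).
V + E = 32 + 195 = 227
ceil(log2(32)) = 5 (since 2^4 = 16 < 32 <= 32 = 2^5)
Total heap work = (V+E) * ceil(log2(V)) = 227 * 5 = 1135


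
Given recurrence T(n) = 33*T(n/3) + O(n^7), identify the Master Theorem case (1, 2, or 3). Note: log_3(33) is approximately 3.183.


Master Theorem parameters: a=33, b=3, c=7
log_b(a) = 3.183
Compare b^c with a: 3^7 = 2187 > 33, so c > log_b(a).
Comparing c=7 vs log_b(a)=3.183:
7 > 3.183 => Case 3
Result: T(n) = O(n^7)
Master Theorem case = 3


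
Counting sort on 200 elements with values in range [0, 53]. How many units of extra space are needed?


Output array size: 200 (to store sorted result)
Count array size: 54 (one slot per possible value, range 0 to 53)
Total extra space = 200 + 54 = 254


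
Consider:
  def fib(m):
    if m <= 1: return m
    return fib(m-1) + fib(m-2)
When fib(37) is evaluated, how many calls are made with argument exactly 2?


Let N(m) = number of times fib(m) is called while evaluating fib(37).
N(37) = 1 (the initial call).
N(36) = 1 (only fib(37) calls it).
For 1 <= m <= 35: fib(m) is called by fib(m+1) and fib(m+2), so
  N(m) = N(m+1) + N(m+2).
fib(0) is called only by fib(2), so N(0) = N(2).
Walk down from m=37:
  N(37)=1, N(36)=1, N(35)=2, N(34)=3, N(33)=5, N(32)=8, N(31)=13, N(30)=21, N(29)=34, N(28)=55, N(27)=89, N(26)=144, N(25)=233, N(24)=377, N(23)=610, N(22)=987, N(21)=1597, N(20)=2584, N(19)=4181, N(18)=6765, N(17)=10946, N(16)=17711, N(15)=28657, N(14)=46368, N(13)=75025, N(12)=121393, N(11)=196418, N(10)=317811, N(9)=514229, N(8)=832040, N(7)=1346269, N(6)=2178309, N(5)=3524578, N(4)=5702887, N(3)=9227465, N(2)=14930352
N(2) = 14930352


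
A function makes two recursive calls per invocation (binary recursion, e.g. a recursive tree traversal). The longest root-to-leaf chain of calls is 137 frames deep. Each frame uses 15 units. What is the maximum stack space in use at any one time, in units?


Binary recursion: the two calls run one after the other, so only one root-to-leaf chain of frames is on the stack at a time.
Maximum depth (longest chain) = 137 frames
Each frame = 15 units
Max stack space = 137 * 15 = 2055


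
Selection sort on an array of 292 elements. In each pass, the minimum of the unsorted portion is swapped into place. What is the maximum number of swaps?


Selection sort performs one swap per pass:
  Pass 1: find min in positions 0 to 291, swap with position 0
  Pass 2: find min in positions 1 to 291, swap with position 1
  Pass 3: find min in positions 2 to 291, swap with position 2
  Pass 4: find min in positions 3 to 291, swap with position 3
  Pass 5: find min in positions 4 to 291, swap with position 4
  ... (286 more passes)
Total passes (and swaps) = n - 1 = 292 - 1 = 291


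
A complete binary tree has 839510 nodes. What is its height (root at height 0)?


In a complete binary tree, level k holds nodes 2^k .. 2^(k+1)-1 (1-indexed).
Height = floor(log2(n)) = floor(log2(839510)) = 19
Check: 2^19 = 524288 <= 839510 < 1048576 = 2^20


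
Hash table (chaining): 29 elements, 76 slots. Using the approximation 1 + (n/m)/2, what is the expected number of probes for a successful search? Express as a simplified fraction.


Computing expected probes:
alpha = 29/76
= 1 + alpha/2
= 1 + 29/(2*76)
= (2*76 + 29) / (2*76)
= 181/152


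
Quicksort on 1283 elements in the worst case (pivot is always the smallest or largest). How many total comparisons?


In the worst case, each partition step picks the worst pivot:
  Partition 1: 1282 comparisons (n-1 elements to compare)
  Partition 2: 1281 comparisons
  Partition 3: 1280 comparisons
  Partition 4: 1279 comparisons
  Partition 5: 1278 comparisons
  ...
  Last partition: 0 comparisons
Total = (n-1) + (n-2) + ... + 1 + 0 = n*(n-1)/2
= 1283*1282/2 = 822403


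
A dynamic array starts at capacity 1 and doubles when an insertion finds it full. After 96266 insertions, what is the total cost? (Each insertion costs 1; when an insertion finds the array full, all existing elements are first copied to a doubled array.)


Insertion cost: 96266 (one per element)
Resizes occur just before inserting elements 2, 3, 5, 9, ...
Elements copied at each resize: 1 + 2 + 4 + 8 + 16 + 32 + 64 + 128 + 256 + 512 + 1024 + 2048 + 4096 + 8192 + 16384 + 32768 + 65536
Sum of copies = 131071 (geometric series: 2^k - 1)
Total = 96266 + 131071 = 227337


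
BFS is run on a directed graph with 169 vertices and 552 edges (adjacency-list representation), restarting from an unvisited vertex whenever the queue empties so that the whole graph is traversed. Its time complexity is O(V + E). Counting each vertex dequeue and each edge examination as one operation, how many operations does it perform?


A full BFS traversal dequeues each vertex exactly once and examines each directed edge exactly once.
V = 169 (vertex processing cost)
E = 552 (edge examination cost)
Total operations proportional to V + E = 169 + 552 = 721


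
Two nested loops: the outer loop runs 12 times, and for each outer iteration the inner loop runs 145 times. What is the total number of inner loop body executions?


Outer loop: 12 iterations
Inner loop: 145 iterations per outer iteration
Total = 12 * 145 = 1740


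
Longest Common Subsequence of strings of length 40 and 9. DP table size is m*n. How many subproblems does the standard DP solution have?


DP table indexed by positions in both strings.
First string: 40 positions
Second string: 9 positions
Total = 40 * 9 = 360


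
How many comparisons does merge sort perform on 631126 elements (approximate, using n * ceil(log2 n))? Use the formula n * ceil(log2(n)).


Recursion depth: ceil(log2(631126)) = 20
Each recursion level merges n = 631126 elements
Total = 631126 * 20 = 12622520


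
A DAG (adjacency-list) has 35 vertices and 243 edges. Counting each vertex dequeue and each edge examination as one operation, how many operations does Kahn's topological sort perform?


V = 35 (vertex processing)
E = 243 (edge processing)
V + E = 35 + 243 = 278


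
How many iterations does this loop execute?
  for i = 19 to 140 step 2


The loop variable i takes values starting at 19 and increments by 2 each iteration.
Sequence: i = 19, 21, 23, 25, 27, 29, 31, 33, 35, ...
The upper bound 140 is inclusive, so the count is floor((last - first) / step) + 1:
floor((140 - 19) / 2) + 1 = floor(121/2) + 1 = 60 + 1 = 61


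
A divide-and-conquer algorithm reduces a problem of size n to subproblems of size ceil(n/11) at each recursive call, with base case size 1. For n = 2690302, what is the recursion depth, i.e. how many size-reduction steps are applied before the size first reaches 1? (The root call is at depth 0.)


Each step divides the size by 11 (rounding up); after k steps the size is ceil(n/11^k), which equals 1 exactly when 11^k >= n.
So the depth is the smallest k with 11^k >= 2690302, i.e. ceil(log_11(2690302)).
11^6 = 1771561 < 2690302 <= 19487171 = 11^7
Recursion depth = 7


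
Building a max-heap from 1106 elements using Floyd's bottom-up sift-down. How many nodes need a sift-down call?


In a heap of 1106 elements (0-indexed array):
  Last element index: 1105
  Parent of last element: floor((1105 - 1) / 2) = 552
  Internal nodes: indices 0 to 552
  Count = floor(1106/2) = 553


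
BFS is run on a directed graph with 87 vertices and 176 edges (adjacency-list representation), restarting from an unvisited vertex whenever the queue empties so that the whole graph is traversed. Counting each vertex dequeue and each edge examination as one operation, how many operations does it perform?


A full BFS traversal dequeues each vertex exactly once and examines each directed edge exactly once.
V = 87 (vertex processing cost)
E = 176 (edge examination cost)
Total operations proportional to V + E = 87 + 176 = 263


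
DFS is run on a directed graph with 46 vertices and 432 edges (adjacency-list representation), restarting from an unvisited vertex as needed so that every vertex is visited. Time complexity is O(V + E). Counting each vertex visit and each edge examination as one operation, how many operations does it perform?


A full DFS traversal processes each vertex exactly once (push/pop on stack).
Each directed edge is examined once.
V = 46, E = 432
V + E = 478


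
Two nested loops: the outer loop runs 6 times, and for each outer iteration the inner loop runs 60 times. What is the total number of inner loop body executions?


Outer loop: 6 iterations
Inner loop: 60 iterations per outer iteration
Total = 6 * 60 = 360


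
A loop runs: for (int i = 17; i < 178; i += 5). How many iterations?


Loop starts at i = 17, increments by 5, stops when i >= 178.
Number of iterations = ceil((178 - 17) / 5)
= ceil(161 / 5)
= 33


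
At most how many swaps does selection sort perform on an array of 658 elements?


Each of the 657 passes places one element in its final position.
Pass 1: swap minimum into position 0
Pass 2: swap minimum of remaining into position 1
...
Pass 657: last two elements, one swap
Maximum swaps = 658 - 1 = 657


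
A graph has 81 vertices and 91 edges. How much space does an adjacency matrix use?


Adjacency matrix: V x V grid of entries
Space = V^2 = 81^2 = 81 * 81 = 6561


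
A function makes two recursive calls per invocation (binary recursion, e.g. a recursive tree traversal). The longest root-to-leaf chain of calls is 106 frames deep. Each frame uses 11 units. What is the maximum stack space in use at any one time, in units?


Binary recursion: the two calls run one after the other, so only one root-to-leaf chain of frames is on the stack at a time.
Maximum depth (longest chain) = 106 frames
Each frame = 11 units
Max stack space = 106 * 11 = 1166


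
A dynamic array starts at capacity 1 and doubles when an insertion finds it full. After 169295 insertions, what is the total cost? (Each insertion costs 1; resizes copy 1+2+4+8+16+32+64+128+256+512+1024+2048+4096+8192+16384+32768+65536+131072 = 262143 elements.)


Insertion cost: 169295 (one per element)
Resizes occur just before inserting elements 2, 3, 5, 9, ...
Elements copied at each resize: 1 + 2 + 4 + 8 + 16 + 32 + 64 + 128 + 256 + 512 + 1024 + 2048 + 4096 + 8192 + 16384 + 32768 + 65536 + 131072
Sum of copies = 262143 (geometric series: 2^k - 1)
Total = 169295 + 262143 = 431438


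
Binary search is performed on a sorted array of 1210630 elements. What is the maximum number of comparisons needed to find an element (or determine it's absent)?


Binary search halves the search space each comparison:
  Step 1: search space = 1210630 -> 605315
  Step 2: search space = 605315 -> 302657
  Step 3: search space = 302657 -> 151328
  Step 4: search space = 151328 -> 75664
  Step 5: search space = 75664 -> 37832
  Step 6: search space = 37832 -> 18916
  Step 7: search space = 18916 -> 9458
  Step 8: search space = 9458 -> 4729
  Step 9: search space = 4729 -> 2364
  Step 10: search space = 2364 -> 1182
  Step 11: search space = 1182 -> 591
  Step 12: search space = 591 -> 295
  Step 13: search space = 295 -> 147
  Step 14: search space = 147 -> 73
  Step 15: search space = 73 -> 36
  Step 16: search space = 36 -> 18
  Step 17: search space = 18 -> 9
  Step 18: search space = 9 -> 4
  Step 19: search space = 4 -> 2
  Step 20: search space = 2 -> 1
  Step 21: search space = 1 (final check)
Maximum comparisons = floor(log2(1210630)) + 1 = 20 + 1 = 21


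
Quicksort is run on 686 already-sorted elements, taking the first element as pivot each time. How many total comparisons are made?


Sum of comparisons per partition:
685 + 684 + ... + 1 + 0
= 686 * (686 - 1) / 2
= 686 * 685 / 2
= 234955


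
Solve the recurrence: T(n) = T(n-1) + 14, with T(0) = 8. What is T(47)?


Unrolling the recurrence:
T(47) = T(46) + 14
       = T(45) + 14 + 14
       = T(44) + 14*3
       ...
       = T(0) + 14*47
       = 8 + 658 = 666


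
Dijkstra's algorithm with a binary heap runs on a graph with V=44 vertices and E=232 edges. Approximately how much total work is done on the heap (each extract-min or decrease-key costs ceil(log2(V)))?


Dijkstra with a binary heap: each vertex is extracted once, each edge may relax once.
Each heap operation costs O(log V).
V + E = 44 + 232 = 276
ceil(log2(44)) = 6 (since 2^5 = 32 < 44 <= 64 = 2^6)
Total heap work = (V+E) * ceil(log2(V)) = 276 * 6 = 1656


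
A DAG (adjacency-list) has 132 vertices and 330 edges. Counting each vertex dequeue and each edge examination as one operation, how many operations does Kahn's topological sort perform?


V = 132 (vertex processing)
E = 330 (edge processing)
V + E = 132 + 330 = 462


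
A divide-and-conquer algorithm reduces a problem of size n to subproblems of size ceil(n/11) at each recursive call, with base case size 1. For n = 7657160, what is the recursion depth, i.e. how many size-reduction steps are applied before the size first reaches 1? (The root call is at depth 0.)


Each step divides the size by 11 (rounding up); after k steps the size is ceil(n/11^k), which equals 1 exactly when 11^k >= n.
So the depth is the smallest k with 11^k >= 7657160, i.e. ceil(log_11(7657160)).
11^6 = 1771561 < 7657160 <= 19487171 = 11^7
Recursion depth = 7


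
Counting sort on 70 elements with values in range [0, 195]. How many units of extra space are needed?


Output array size: 70 (to store sorted result)
Count array size: 196 (one slot per possible value, range 0 to 195)
Total extra space = 70 + 196 = 266


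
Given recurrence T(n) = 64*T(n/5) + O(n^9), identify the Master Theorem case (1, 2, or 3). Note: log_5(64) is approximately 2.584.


Master Theorem parameters: a=64, b=5, c=9
log_b(a) = 2.584
Compare b^c with a: 5^9 = 1953125 > 64, so c > log_b(a).
Comparing c=9 vs log_b(a)=2.584:
9 > 2.584 => Case 3
Result: T(n) = O(n^9)
Master Theorem case = 3


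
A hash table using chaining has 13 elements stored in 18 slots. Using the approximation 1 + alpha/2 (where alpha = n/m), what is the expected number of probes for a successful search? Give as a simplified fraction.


Load factor alpha = n/m = 13/18
Expected probes = 1 + alpha/2 = 1 + 13/(2*18)
= 1 + 13/36
= 36/36 + 13/36
= 49/36


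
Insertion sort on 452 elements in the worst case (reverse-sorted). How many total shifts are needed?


In the worst case (reverse-sorted), each element shifts past all previous:
  Element 1: 1 shifts
  Element 2: 2 shifts
  Element 3: 3 shifts
  Element 4: 4 shifts
  Element 5: 5 shifts
  ...
  Element 451: 451 shifts
Total = 1 + 2 + ... + 451
= 452*(452-1)/2 = 101926


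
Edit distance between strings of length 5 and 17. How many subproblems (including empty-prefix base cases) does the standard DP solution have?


The table includes base cases (empty prefixes).
Rows: (m+1) = 6
Columns: (n+1) = 18
Total = 6 * 18 = 108


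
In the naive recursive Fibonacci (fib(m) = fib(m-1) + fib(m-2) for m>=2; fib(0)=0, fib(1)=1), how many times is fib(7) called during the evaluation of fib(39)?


Let N(m) = number of times fib(m) is called while evaluating fib(39).
N(39) = 1 (the initial call).
N(38) = 1 (only fib(39) calls it).
For 1 <= m <= 37: fib(m) is called by fib(m+1) and fib(m+2), so
  N(m) = N(m+1) + N(m+2).
fib(0) is called only by fib(2), so N(0) = N(2).
Walk down from m=39:
  N(39)=1, N(38)=1, N(37)=2, N(36)=3, N(35)=5, N(34)=8, N(33)=13, N(32)=21, N(31)=34, N(30)=55, N(29)=89, N(28)=144, N(27)=233, N(26)=377, N(25)=610, N(24)=987, N(23)=1597, N(22)=2584, N(21)=4181, N(20)=6765, N(19)=10946, N(18)=17711, N(17)=28657, N(16)=46368, N(15)=75025, N(14)=121393, N(13)=196418, N(12)=317811, N(11)=514229, N(10)=832040, N(9)=1346269, N(8)=2178309, N(7)=3524578
N(7) = 3524578


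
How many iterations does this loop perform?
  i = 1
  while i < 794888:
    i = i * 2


The loop variable doubles each iteration:
i = 1 -> 2 -> 4 -> 8 -> 16 -> 32 -> 64 -> 128 -> 256 -> 512 -> 1024 -> 2048 -> 4096 -> 8192 -> 16384 -> 32768 -> 65536 -> 131072 -> 262144 -> 524288 -> 1048576 (stop, 1048576 >= 794888)
Number of doublings = ceil(log2(794888)) = 20


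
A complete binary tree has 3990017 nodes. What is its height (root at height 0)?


In a complete binary tree, level k holds nodes 2^k .. 2^(k+1)-1 (1-indexed).
Height = floor(log2(n)) = floor(log2(3990017)) = 21
Check: 2^21 = 2097152 <= 3990017 < 4194304 = 2^22


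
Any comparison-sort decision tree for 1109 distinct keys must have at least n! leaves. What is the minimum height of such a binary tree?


A binary decision tree of height h has at most 2^h leaves and needs at least n! of them, so h >= ceil(log2(n!)).
1109! is far too large to multiply out, so use Stirling's series:
  ln(n!) ~ n ln n - n + (1/2) ln(2 pi n) + 1/(12n)  (error below 1/(360 n^3), negligible here)
  ln(1109) = 7.0112140
  n ln n = 1109 * 7.0112140 = 7775.4363
  (1/2) ln(2 pi * 1109) = (1/2) ln(6968.0525) = 4.4245
  1/(12*1109) = 0.0001
  ln(1109!) ~ 7775.4363 - 1109 + 4.4245 + 0.0001 = 6670.8609
Convert to base 2: log2(1109!) = 6670.8609 / ln 2 = 6670.8609 / 0.69314718 = 9624.0179
ceil(9624.0179) = 9625


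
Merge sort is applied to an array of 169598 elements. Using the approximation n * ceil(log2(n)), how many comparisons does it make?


Merge sort divides the array into halves recursively.
Number of levels = ceil(log2(169598)) = 18
At each level, approximately n = 169598 comparisons are needed for merging.
Total comparisons ~ n * ceil(log2(n)) = 169598 * 18 = 3052764


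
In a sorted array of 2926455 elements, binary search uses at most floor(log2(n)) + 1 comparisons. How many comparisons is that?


Halving sequence: 2926455 -> 1463227 -> 731613 -> 365806 -> 182903 -> 91451 -> 45725 -> 22862 -> 11431 -> 5715 -> 2857 -> 1428 -> 714 -> 357 -> 178 -> 89 -> 44 -> 22 -> 11 -> 5 -> 2 -> 1
Number of halvings = 21
Max comparisons = 21 + 1 = 22


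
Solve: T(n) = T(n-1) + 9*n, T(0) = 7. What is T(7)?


Expanding the recurrence:
T(7) = T(6) + 9*7
       = T(5) + 9*6 + 9*7
       ...
       = T(0) + 9*(1 + 2 + ... + 7)
       = 7 + 9 * 7*8/2
       = 7 + 9 * 28
       = 7 + 252 = 259


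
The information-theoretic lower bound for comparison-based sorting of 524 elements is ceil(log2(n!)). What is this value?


A binary decision tree of height h has at most 2^h leaves and needs at least n! of them, so h >= ceil(log2(n!)).
524! is far too large to multiply out, so use Stirling's series:
  ln(n!) ~ n ln n - n + (1/2) ln(2 pi n) + 1/(12n)  (error below 1/(360 n^3), negligible here)
  ln(524) = 6.2614917
  n ln n = 524 * 6.2614917 = 3281.0217
  (1/2) ln(2 pi * 524) = (1/2) ln(3292.3891) = 4.0497
  1/(12*524) = 0.0002
  ln(524!) ~ 3281.0217 - 524 + 4.0497 + 0.0002 = 2761.0716
Convert to base 2: log2(524!) = 2761.0716 / ln 2 = 2761.0716 / 0.69314718 = 3983.3843
ceil(3983.3843) = 3984


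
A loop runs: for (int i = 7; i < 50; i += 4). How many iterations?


Loop starts at i = 7, increments by 4, stops when i >= 50.
Number of iterations = ceil((50 - 7) / 4)
= ceil(43 / 4)
= 11


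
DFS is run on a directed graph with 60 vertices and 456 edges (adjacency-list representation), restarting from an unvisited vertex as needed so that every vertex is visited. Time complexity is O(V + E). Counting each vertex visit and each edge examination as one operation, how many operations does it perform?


A full DFS traversal processes each vertex exactly once (push/pop on stack).
Each directed edge is examined once.
V = 60, E = 456
V + E = 516


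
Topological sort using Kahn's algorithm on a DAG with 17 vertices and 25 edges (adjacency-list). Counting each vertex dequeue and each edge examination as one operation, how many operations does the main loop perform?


Kahn's algorithm:
  1. Compute in-degrees: O(V + E)
  2. Process queue: each vertex dequeued once (O(V))
     each edge examined once (O(E))
Total = V + E = 17 + 25 = 42


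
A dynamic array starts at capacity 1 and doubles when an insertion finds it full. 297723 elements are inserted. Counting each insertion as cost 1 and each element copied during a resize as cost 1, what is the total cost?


n = 297723
Insertion costs: 297723
Resizes copy 1, 2, 4, ... up to the largest power of 2 that is <= n-1 = 297722, i.e. 262144.
Copy costs = 1 + 2 + 4 + 8 + 16 + 32 + 64 + 128 + 256 + 512 + 1024 + 2048 + 4096 + 8192 + 16384 + 32768 + 65536 + 131072 + 262144 = 524287
Total = 297723 + 524287 = 822010


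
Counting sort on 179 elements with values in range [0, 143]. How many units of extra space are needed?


Output array size: 179 (to store sorted result)
Count array size: 144 (one slot per possible value, range 0 to 143)
Total extra space = 179 + 144 = 323


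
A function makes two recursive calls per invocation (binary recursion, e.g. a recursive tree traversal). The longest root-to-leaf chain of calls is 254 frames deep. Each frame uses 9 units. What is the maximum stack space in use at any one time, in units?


Binary recursion: the two calls run one after the other, so only one root-to-leaf chain of frames is on the stack at a time.
Maximum depth (longest chain) = 254 frames
Each frame = 9 units
Max stack space = 254 * 9 = 2286


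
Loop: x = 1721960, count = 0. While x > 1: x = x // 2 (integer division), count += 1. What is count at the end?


The variable x halves each step:
x = 1721960 -> 860980 -> 430490 -> 215245 -> 107622 -> 53811 -> 26905 -> 13452 -> 6726 -> 3363 -> 1681 -> 840 -> 420 -> 210 -> 105 -> 52 -> 26 -> 13 -> 6 -> 3 -> 1
Number of halvings = floor(log2(1721960)) = 20


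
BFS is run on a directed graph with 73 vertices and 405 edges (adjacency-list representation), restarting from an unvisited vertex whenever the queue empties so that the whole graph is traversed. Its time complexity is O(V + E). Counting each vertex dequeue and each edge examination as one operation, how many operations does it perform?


A full BFS traversal dequeues each vertex exactly once and examines each directed edge exactly once.
V = 73 (vertex processing cost)
E = 405 (edge examination cost)
Total operations proportional to V + E = 73 + 405 = 478


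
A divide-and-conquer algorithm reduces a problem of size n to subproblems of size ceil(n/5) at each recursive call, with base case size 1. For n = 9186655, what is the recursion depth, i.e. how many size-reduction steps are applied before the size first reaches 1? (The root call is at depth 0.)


Each step divides the size by 5 (rounding up); after k steps the size is ceil(n/5^k), which equals 1 exactly when 5^k >= n.
So the depth is the smallest k with 5^k >= 9186655, i.e. ceil(log_5(9186655)).
5^9 = 1953125 < 9186655 <= 9765625 = 5^10
Recursion depth = 10


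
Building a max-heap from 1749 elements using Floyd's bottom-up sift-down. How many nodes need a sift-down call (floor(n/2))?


In a heap of 1749 elements (0-indexed array):
  Last element index: 1748
  Parent of last element: floor((1748 - 1) / 2) = 873
  Internal nodes: indices 0 to 873
  Count = floor(1749/2) = 874


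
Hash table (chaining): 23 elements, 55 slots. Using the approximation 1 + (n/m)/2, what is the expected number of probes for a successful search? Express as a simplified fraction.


Computing expected probes:
alpha = 23/55
= 1 + alpha/2
= 1 + 23/(2*55)
= (2*55 + 23) / (2*55)
= 133/110


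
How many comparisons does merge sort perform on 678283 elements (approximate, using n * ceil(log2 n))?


Recursion depth: ceil(log2(678283)) = 20
Each recursion level merges n = 678283 elements
Total = 678283 * 20 = 13565660


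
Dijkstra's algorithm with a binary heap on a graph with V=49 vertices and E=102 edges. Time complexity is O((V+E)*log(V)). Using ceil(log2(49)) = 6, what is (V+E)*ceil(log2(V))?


Dijkstra with a binary heap: each vertex is extracted once, each edge may relax once.
Each heap operation costs O(log V).
V + E = 49 + 102 = 151
ceil(log2(49)) = 6 (since 2^5 = 32 < 49 <= 64 = 2^6)
Total heap work = (V+E) * ceil(log2(V)) = 151 * 6 = 906


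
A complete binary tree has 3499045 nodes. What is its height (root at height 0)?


In a complete binary tree, level k holds nodes 2^k .. 2^(k+1)-1 (1-indexed).
Height = floor(log2(n)) = floor(log2(3499045)) = 21
Check: 2^21 = 2097152 <= 3499045 < 4194304 = 2^22


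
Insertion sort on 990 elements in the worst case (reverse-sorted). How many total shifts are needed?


In the worst case (reverse-sorted), each element shifts past all previous:
  Element 1: 1 shifts
  Element 2: 2 shifts
  Element 3: 3 shifts
  Element 4: 4 shifts
  Element 5: 5 shifts
  ...
  Element 989: 989 shifts
Total = 1 + 2 + ... + 989
= 990*(990-1)/2 = 489555


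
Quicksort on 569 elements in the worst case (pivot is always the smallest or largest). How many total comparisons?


In the worst case, each partition step picks the worst pivot:
  Partition 1: 568 comparisons (n-1 elements to compare)
  Partition 2: 567 comparisons
  Partition 3: 566 comparisons
  Partition 4: 565 comparisons
  Partition 5: 564 comparisons
  ...
  Last partition: 0 comparisons
Total = (n-1) + (n-2) + ... + 1 + 0 = n*(n-1)/2
= 569*568/2 = 161596


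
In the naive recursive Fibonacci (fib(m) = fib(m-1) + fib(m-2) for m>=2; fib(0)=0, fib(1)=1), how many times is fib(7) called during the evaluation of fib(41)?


Let N(m) = number of times fib(m) is called while evaluating fib(41).
N(41) = 1 (the initial call).
N(40) = 1 (only fib(41) calls it).
For 1 <= m <= 39: fib(m) is called by fib(m+1) and fib(m+2), so
  N(m) = N(m+1) + N(m+2).
fib(0) is called only by fib(2), so N(0) = N(2).
Walk down from m=41:
  N(41)=1, N(40)=1, N(39)=2, N(38)=3, N(37)=5, N(36)=8, N(35)=13, N(34)=21, N(33)=34, N(32)=55, N(31)=89, N(30)=144, N(29)=233, N(28)=377, N(27)=610, N(26)=987, N(25)=1597, N(24)=2584, N(23)=4181, N(22)=6765, N(21)=10946, N(20)=17711, N(19)=28657, N(18)=46368, N(17)=75025, N(16)=121393, N(15)=196418, N(14)=317811, N(13)=514229, N(12)=832040, N(11)=1346269, N(10)=2178309, N(9)=3524578, N(8)=5702887, N(7)=9227465
N(7) = 9227465
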